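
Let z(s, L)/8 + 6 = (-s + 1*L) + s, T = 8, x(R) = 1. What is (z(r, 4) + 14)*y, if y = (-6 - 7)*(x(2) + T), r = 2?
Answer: 234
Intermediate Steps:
y = -117 (y = (-6 - 7)*(1 + 8) = -13*9 = -117)
z(s, L) = -48 + 8*L (z(s, L) = -48 + 8*((-s + 1*L) + s) = -48 + 8*((-s + L) + s) = -48 + 8*((L - s) + s) = -48 + 8*L)
(z(r, 4) + 14)*y = ((-48 + 8*4) + 14)*(-117) = ((-48 + 32) + 14)*(-117) = (-16 + 14)*(-117) = -2*(-117) = 234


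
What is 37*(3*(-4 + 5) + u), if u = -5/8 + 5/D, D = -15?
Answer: 1813/24 ≈ 75.542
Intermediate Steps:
u = -23/24 (u = -5/8 + 5/(-15) = -5*⅛ + 5*(-1/15) = -5/8 - ⅓ = -23/24 ≈ -0.95833)
37*(3*(-4 + 5) + u) = 37*(3*(-4 + 5) - 23/24) = 37*(3*1 - 23/24) = 37*(3 - 23/24) = 37*(49/24) = 1813/24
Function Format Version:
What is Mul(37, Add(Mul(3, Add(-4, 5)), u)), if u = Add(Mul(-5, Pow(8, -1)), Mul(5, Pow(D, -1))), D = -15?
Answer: Rational(1813, 24) ≈ 75.542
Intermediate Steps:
u = Rational(-23, 24) (u = Add(Mul(-5, Pow(8, -1)), Mul(5, Pow(-15, -1))) = Add(Mul(-5, Rational(1, 8)), Mul(5, Rational(-1, 15))) = Add(Rational(-5, 8), Rational(-1, 3)) = Rational(-23, 24) ≈ -0.95833)
Mul(37, Add(Mul(3, Add(-4, 5)), u)) = Mul(37, Add(Mul(3, Add(-4, 5)), Rational(-23, 24))) = Mul(37, Add(Mul(3, 1), Rational(-23, 24))) = Mul(37, Add(3, Rational(-23, 24))) = Mul(37, Rational(49, 24)) = Rational(1813, 24)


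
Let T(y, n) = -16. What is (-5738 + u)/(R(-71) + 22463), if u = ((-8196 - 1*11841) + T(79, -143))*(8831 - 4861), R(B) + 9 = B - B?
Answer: -39808074/11227 ≈ -3545.7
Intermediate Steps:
R(B) = -9 (R(B) = -9 + (B - B) = -9 + 0 = -9)
u = -79610410 (u = ((-8196 - 1*11841) - 16)*(8831 - 4861) = ((-8196 - 11841) - 16)*3970 = (-20037 - 16)*3970 = -20053*3970 = -79610410)
(-5738 + u)/(R(-71) + 22463) = (-5738 - 79610410)/(-9 + 22463) = -79616148/22454 = -79616148*1/22454 = -39808074/11227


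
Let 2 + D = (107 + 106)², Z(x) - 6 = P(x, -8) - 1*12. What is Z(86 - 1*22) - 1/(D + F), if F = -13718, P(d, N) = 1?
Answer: -158246/31649 ≈ -5.0000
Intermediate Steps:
Z(x) = -5 (Z(x) = 6 + (1 - 1*12) = 6 + (1 - 12) = 6 - 11 = -5)
D = 45367 (D = -2 + (107 + 106)² = -2 + 213² = -2 + 45369 = 45367)
Z(86 - 1*22) - 1/(D + F) = -5 - 1/(45367 - 13718) = -5 - 1/31649 = -158246/31649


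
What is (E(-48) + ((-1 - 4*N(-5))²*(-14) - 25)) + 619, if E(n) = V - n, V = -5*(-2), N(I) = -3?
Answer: -1042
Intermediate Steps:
V = 10
E(n) = 10 - n
(E(-48) + ((-1 - 4*N(-5))²*(-14) - 25)) + 619 = ((10 - 1*(-48)) + ((-1 - 4*(-3))²*(-14) - 25)) + 619 = ((10 + 48) + ((-1 + 12)²*(-14) - 25)) + 619 = (58 + (11²*(-14) - 25)) + 619 = (58 + (121*(-14) - 25)) + 619 = (58 + (-1694 - 25)) + 619 = (58 - 1719) + 619 = -1661 + 619 = -1042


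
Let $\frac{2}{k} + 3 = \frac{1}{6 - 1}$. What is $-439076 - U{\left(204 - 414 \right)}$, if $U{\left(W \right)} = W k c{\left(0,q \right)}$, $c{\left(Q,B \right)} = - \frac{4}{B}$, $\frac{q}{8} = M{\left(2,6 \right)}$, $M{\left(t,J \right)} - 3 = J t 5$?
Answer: $- \frac{9220571}{21} \approx -4.3908 \cdot 10^{5}$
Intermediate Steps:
$M{\left(t,J \right)} = 3 + 5 J t$ ($M{\left(t,J \right)} = 3 + J t 5 = 3 + 5 J t$)
$k = - \frac{5}{7}$ ($k = \frac{2}{-3 + \frac{1}{6 - 1}} = \frac{2}{-3 + \frac{1}{5}} = \frac{2}{- \frac{14}{5}} = 2 \left(- \frac{5}{14}\right) = - \frac{5}{7} \approx -0.71429$)
$q = 504$ ($q = 8 \left(3 + 5 \cdot 6 \cdot 2\right) = 8 \left(3 + 60\right) = 8 \cdot 63 = 504$)
$U{\left(W \right)} = \frac{5 W}{882}$ ($U{\left(W \right)} = W \left(- \frac{5}{7}\right) \left(- \frac{4}{504}\right) = - \frac{5 W}{7} \left(\left(-4\right) \frac{1}{504}\right) = - \frac{5 W}{7} \left(- \frac{1}{126}\right) = \frac{5 W}{882}$)
$-439076 - U{\left(204 - 414 \right)} = -439076 - \frac{5 \left(204 - 414\right)}{882} = -439076 - \frac{5}{882} \left(-210\right) = -439076 - - \frac{25}{21} = -439076 + \frac{25}{21} = - \frac{9220571}{21}$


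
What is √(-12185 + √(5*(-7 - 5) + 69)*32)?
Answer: I*√12089 ≈ 109.95*I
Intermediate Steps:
√(-12185 + √(5*(-7 - 5) + 69)*32) = √(-12185 + √(5*(-12) + 69)*32) = √(-12185 + √(-60 + 69)*32) = √(-12185 + √9*32) = √(-12185 + 3*32) = √(-12185 + 96) = √(-12089) = I*√12089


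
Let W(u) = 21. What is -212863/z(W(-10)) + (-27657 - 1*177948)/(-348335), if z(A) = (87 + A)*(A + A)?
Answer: -2091857395/45144216 ≈ -46.337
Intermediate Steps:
z(A) = 2*A*(87 + A) (z(A) = (87 + A)*(2*A) = 2*A*(87 + A))
-212863/z(W(-10)) + (-27657 - 1*177948)/(-348335) = -212863*1/(42*(87 + 21)) + (-27657 - 1*177948)/(-348335) = -212863/(2*21*108) + (-27657 - 177948)*(-1/348335) = -212863/4536 - 205605*(-1/348335) = -212863*1/4536 + 41121/69667 = -30409/648 + 41121/69667 = -2091857395/45144216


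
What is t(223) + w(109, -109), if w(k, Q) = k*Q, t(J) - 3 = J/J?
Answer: -11877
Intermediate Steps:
t(J) = 4 (t(J) = 3 + J/J = 3 + 1 = 4)
w(k, Q) = Q*k
t(223) + w(109, -109) = 4 - 109*109 = 4 - 11881 = -11877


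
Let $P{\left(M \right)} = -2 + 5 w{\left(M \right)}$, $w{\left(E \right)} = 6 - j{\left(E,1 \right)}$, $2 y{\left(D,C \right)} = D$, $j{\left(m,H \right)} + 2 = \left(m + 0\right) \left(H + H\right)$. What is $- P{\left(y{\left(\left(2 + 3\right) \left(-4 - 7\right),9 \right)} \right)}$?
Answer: $-313$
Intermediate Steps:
$j{\left(m,H \right)} = -2 + 2 H m$ ($j{\left(m,H \right)} = -2 + \left(m + 0\right) \left(H + H\right) = -2 + m 2 H = -2 + 2 H m$)
$y{\left(D,C \right)} = \frac{D}{2}$
$w{\left(E \right)} = 8 - 2 E$ ($w{\left(E \right)} = 6 - \left(-2 + 2 \cdot 1 E\right) = 6 - \left(-2 + 2 E\right) = 8 - 2 E$)
$P{\left(M \right)} = 38 - 10 M$ ($P{\left(M \right)} = -2 + 5 \left(8 - 2 M\right) = -2 - \left(-40 + 10 M\right) = 38 - 10 M$)
$- P{\left(y{\left(\left(2 + 3\right) \left(-4 - 7\right),9 \right)} \right)} = - (38 - 10 \frac{\left(2 + 3\right) \left(-4 - 7\right)}{2}) = - (38 - 10 \frac{5 \left(-11\right)}{2}) = - (38 - 10 \cdot \frac{1}{2} \left(-55\right)) = - (38 - -275) = - (38 + 275) = \left(-1\right) 313 = -313$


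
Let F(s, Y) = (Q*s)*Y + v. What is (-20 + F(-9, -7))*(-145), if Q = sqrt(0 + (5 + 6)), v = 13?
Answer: 1015 - 9135*sqrt(11) ≈ -29282.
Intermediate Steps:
Q = sqrt(11) (Q = sqrt(0 + 11) = sqrt(11) ≈ 3.3166)
F(s, Y) = 13 + Y*s*sqrt(11) (F(s, Y) = (sqrt(11)*s)*Y + 13 = (s*sqrt(11))*Y + 13 = Y*s*sqrt(11) + 13 = 13 + Y*s*sqrt(11))
(-20 + F(-9, -7))*(-145) = (-20 + (13 - 7*(-9)*sqrt(11)))*(-145) = (-20 + (13 + 63*sqrt(11)))*(-145) = (-7 + 63*sqrt(11))*(-145) = 1015 - 9135*sqrt(11)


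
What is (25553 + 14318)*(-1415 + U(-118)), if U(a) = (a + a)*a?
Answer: 1053910143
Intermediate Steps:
U(a) = 2*a² (U(a) = (2*a)*a = 2*a²)
(25553 + 14318)*(-1415 + U(-118)) = (25553 + 14318)*(-1415 + 2*(-118)²) = 39871*(-1415 + 2*13924) = 39871*(-1415 + 27848) = 39871*26433 = 1053910143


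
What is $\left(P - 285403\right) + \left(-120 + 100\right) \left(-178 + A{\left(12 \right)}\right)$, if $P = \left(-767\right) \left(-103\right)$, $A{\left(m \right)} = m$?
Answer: $-203082$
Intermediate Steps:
$P = 79001$
$\left(P - 285403\right) + \left(-120 + 100\right) \left(-178 + A{\left(12 \right)}\right) = \left(79001 - 285403\right) + \left(-120 + 100\right) \left(-178 + 12\right) = -206402 - -3320 = -206402 + 3320 = -203082$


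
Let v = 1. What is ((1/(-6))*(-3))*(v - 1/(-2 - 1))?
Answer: 2/3 ≈ 0.66667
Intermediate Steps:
((1/(-6))*(-3))*(v - 1/(-2 - 1)) = ((1/(-6))*(-3))*(1 - 1/(-2 - 1)) = ((1*(-1/6))*(-3))*(1 - 1/(-3)) = (-1/6*(-3))*(1 - 1*(-1/3)) = (1 + 1/3)/2 = (1/2)*(4/3) = 2/3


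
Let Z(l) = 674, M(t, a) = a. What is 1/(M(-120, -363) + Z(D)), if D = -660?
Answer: 1/311 ≈ 0.0032154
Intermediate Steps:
1/(M(-120, -363) + Z(D)) = 1/(-363 + 674) = 1/311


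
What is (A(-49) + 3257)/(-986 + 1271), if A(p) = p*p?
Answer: 1886/95 ≈ 19.853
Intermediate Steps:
A(p) = p²
(A(-49) + 3257)/(-986 + 1271) = ((-49)² + 3257)/(-986 + 1271) = (2401 + 3257)/285 = 5658*(1/285) = 1886/95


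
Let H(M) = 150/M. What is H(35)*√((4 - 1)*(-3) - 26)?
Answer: 30*I*√35/7 ≈ 25.355*I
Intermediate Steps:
H(35)*√((4 - 1)*(-3) - 26) = (150/35)*√((4 - 1)*(-3) - 26) = (150*(1/35))*√(3*(-3) - 26) = 30*√(-9 - 26)/7 = 30*√(-35)/7 = 30*(I*√35)/7 = 30*I*√35/7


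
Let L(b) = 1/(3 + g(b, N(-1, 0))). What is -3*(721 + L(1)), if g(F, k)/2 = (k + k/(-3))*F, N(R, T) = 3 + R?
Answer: -36780/17 ≈ -2163.5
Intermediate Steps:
g(F, k) = 4*F*k/3 (g(F, k) = 2*((k + k/(-3))*F) = 2*((k + k*(-⅓))*F) = 2*((k - k/3)*F) = 2*((2*k/3)*F) = 2*(2*F*k/3) = 4*F*k/3)
L(b) = 1/(3 + 8*b/3) (L(b) = 1/(3 + 4*b*(3 - 1)/3) = 1/(3 + (4/3)*b*2) = 1/(3 + 8*b/3))
-3*(721 + L(1)) = -3*(721 + 3/(9 + 8*1)) = -3*(721 + 3/(9 + 8)) = -3*(721 + 3/17) = -3*12260/17 = -36780/17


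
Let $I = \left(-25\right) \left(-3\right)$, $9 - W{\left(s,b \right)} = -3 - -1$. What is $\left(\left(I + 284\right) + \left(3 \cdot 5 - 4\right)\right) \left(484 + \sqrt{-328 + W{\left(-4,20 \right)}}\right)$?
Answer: $179080 + 370 i \sqrt{317} \approx 1.7908 \cdot 10^{5} + 6587.7 i$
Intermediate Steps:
$W{\left(s,b \right)} = 11$ ($W{\left(s,b \right)} = 9 - \left(-3 - -1\right) = 9 - \left(-3 + 1\right) = 9 - -2 = 9 + 2 = 11$)
$I = 75$
$\left(\left(I + 284\right) + \left(3 \cdot 5 - 4\right)\right) \left(484 + \sqrt{-328 + W{\left(-4,20 \right)}}\right) = \left(\left(75 + 284\right) + \left(3 \cdot 5 - 4\right)\right) \left(484 + \sqrt{-328 + 11}\right) = \left(359 + \left(15 - 4\right)\right) \left(484 + \sqrt{-317}\right) = \left(359 + 11\right) \left(484 + i \sqrt{317}\right) = 370 \left(484 + i \sqrt{317}\right) = 179080 + 370 i \sqrt{317}$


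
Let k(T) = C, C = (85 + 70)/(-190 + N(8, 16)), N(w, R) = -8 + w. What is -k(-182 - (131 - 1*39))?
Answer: 31/38 ≈ 0.81579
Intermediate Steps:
C = -31/38 (C = (85 + 70)/(-190 + (-8 + 8)) = 155/(-190 + 0) = 155/(-190) = 155*(-1/190) = -31/38 ≈ -0.81579)
k(T) = -31/38
-k(-182 - (131 - 1*39)) = -1*(-31/38) = 31/38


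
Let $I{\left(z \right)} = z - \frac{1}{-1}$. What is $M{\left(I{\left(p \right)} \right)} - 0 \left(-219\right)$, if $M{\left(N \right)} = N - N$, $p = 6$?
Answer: $0$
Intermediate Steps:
$I{\left(z \right)} = 1 + z$ ($I{\left(z \right)} = z - -1 = z + 1 = 1 + z$)
$M{\left(N \right)} = 0$
$M{\left(I{\left(p \right)} \right)} - 0 \left(-219\right) = 0 - 0 \left(-219\right) = 0 - 0 = 0 + 0 = 0$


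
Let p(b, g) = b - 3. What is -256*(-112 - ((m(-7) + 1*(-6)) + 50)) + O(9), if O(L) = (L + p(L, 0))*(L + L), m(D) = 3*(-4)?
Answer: 37134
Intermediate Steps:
m(D) = -12
p(b, g) = -3 + b
O(L) = 2*L*(-3 + 2*L) (O(L) = (L + (-3 + L))*(L + L) = (-3 + 2*L)*(2*L) = 2*L*(-3 + 2*L))
-256*(-112 - ((m(-7) + 1*(-6)) + 50)) + O(9) = -256*(-112 - ((-12 + 1*(-6)) + 50)) + 2*9*(-3 + 2*9) = -256*(-112 - ((-12 - 6) + 50)) + 2*9*(-3 + 18) = -256*(-112 - (-18 + 50)) + 2*9*15 = -256*(-112 - 1*32) + 270 = -256*(-112 - 32) + 270 = -256*(-144) + 270 = 36864 + 270 = 37134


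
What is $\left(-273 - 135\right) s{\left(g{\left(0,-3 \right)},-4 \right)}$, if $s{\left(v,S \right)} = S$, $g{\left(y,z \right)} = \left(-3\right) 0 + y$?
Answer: $1632$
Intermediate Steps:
$g{\left(y,z \right)} = y$ ($g{\left(y,z \right)} = 0 + y = y$)
$\left(-273 - 135\right) s{\left(g{\left(0,-3 \right)},-4 \right)} = \left(-273 - 135\right) \left(-4\right) = \left(-408\right) \left(-4\right) = 1632$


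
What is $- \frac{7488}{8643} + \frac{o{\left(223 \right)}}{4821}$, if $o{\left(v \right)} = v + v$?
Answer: $- \frac{10748290}{13889301} \approx -0.77385$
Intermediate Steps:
$o{\left(v \right)} = 2 v$
$- \frac{7488}{8643} + \frac{o{\left(223 \right)}}{4821} = - \frac{7488}{8643} + \frac{2 \cdot 223}{4821} = \left(-7488\right) \frac{1}{8643} + 446 \cdot \frac{1}{4821} = - \frac{2496}{2881} + \frac{446}{4821} = - \frac{10748290}{13889301}$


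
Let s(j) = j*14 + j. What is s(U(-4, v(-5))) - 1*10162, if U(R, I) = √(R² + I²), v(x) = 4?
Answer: -10162 + 60*√2 ≈ -10077.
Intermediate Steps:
U(R, I) = √(I² + R²)
s(j) = 15*j (s(j) = 14*j + j = 15*j)
s(U(-4, v(-5))) - 1*10162 = 15*√(4² + (-4)²) - 1*10162 = 15*√(16 + 16) - 10162 = 15*√32 - 10162 = 15*(4*√2) - 10162 = 60*√2 - 10162 = -10162 + 60*√2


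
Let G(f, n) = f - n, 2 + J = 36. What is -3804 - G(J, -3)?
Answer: -3841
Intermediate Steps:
J = 34 (J = -2 + 36 = 34)
-3804 - G(J, -3) = -3804 - (34 - 1*(-3)) = -3804 - (34 + 3) = -3804 - 1*37 = -3804 - 37 = -3841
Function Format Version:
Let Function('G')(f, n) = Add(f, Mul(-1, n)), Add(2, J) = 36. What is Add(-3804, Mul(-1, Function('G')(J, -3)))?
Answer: -3841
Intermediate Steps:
J = 34 (J = Add(-2, 36) = 34)
Add(-3804, Mul(-1, Function('G')(J, -3))) = Add(-3804, Mul(-1, Add(34, Mul(-1, -3)))) = Add(-3804, Mul(-1, Add(34, 3))) = Add(-3804, Mul(-1, 37)) = Add(-3804, -37) = -3841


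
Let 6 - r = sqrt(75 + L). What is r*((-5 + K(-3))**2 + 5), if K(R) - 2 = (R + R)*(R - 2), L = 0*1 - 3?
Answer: 4404 - 4404*sqrt(2) ≈ -1824.2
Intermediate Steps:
L = -3 (L = 0 - 3 = -3)
K(R) = 2 + 2*R*(-2 + R) (K(R) = 2 + (R + R)*(R - 2) = 2 + (2*R)*(-2 + R) = 2 + 2*R*(-2 + R))
r = 6 - 6*sqrt(2) (r = 6 - sqrt(75 - 3) = 6 - sqrt(72) = 6 - 6*sqrt(2) ≈ -2.4853)
r*((-5 + K(-3))**2 + 5) = (6 - 6*sqrt(2))*((-5 + (2 - 4*(-3) + 2*(-3)**2))**2 + 5) = (6 - 6*sqrt(2))*((-5 + (2 + 12 + 2*9))**2 + 5) = (6 - 6*sqrt(2))*((-5 + (2 + 12 + 18))**2 + 5) = (6 - 6*sqrt(2))*((-5 + 32)**2 + 5) = (6 - 6*sqrt(2))*(27**2 + 5) = (6 - 6*sqrt(2))*(729 + 5) = (6 - 6*sqrt(2))*734 = 4404 - 4404*sqrt(2)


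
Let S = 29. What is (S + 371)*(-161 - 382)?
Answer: -217200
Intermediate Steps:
(S + 371)*(-161 - 382) = (29 + 371)*(-161 - 382) = 400*(-543) = -217200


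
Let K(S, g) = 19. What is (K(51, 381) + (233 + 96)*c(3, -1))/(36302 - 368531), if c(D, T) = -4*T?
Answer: -445/110743 ≈ -0.0040183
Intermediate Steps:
(K(51, 381) + (233 + 96)*c(3, -1))/(36302 - 368531) = (19 + (233 + 96)*(-4*(-1)))/(36302 - 368531) = (19 + 329*4)/(-332229) = (19 + 1316)*(-1/332229) = 1335*(-1/332229) = -445/110743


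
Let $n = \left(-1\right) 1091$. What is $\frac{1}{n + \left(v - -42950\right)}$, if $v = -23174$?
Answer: $\frac{1}{18685} \approx 5.3519 \cdot 10^{-5}$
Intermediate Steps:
$n = -1091$
$\frac{1}{n + \left(v - -42950\right)} = \frac{1}{-1091 - -19776} = \frac{1}{-1091 + \left(-23174 + 42950\right)} = \frac{1}{-1091 + 19776} = \frac{1}{18685}$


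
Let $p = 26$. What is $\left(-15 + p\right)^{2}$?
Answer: $121$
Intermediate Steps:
$\left(-15 + p\right)^{2} = \left(-15 + 26\right)^{2} = 11^{2} = 121$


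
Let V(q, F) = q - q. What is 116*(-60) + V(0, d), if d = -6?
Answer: -6960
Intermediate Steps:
V(q, F) = 0
116*(-60) + V(0, d) = 116*(-60) + 0 = -6960 + 0 = -6960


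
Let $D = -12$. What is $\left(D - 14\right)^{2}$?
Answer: $676$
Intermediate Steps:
$\left(D - 14\right)^{2} = \left(-12 - 14\right)^{2} = \left(-26\right)^{2} = 676$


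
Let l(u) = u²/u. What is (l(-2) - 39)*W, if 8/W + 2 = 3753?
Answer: -328/3751 ≈ -0.087443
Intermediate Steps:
l(u) = u
W = 8/3751 (W = 8/(-2 + 3753) = 8/3751 ≈ 0.0021328)
(l(-2) - 39)*W = (-2 - 39)*(8/3751) = -41*8/3751 = -328/3751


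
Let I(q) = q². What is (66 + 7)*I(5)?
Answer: 1825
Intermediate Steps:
(66 + 7)*I(5) = (66 + 7)*5² = 73*25 = 1825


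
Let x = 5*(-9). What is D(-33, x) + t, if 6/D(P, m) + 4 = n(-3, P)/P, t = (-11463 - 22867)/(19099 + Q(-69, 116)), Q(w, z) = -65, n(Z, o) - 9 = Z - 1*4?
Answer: -2092238/637639 ≈ -3.2812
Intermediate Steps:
n(Z, o) = 5 + Z (n(Z, o) = 9 + (Z - 1*4) = 9 + (Z - 4) = 9 + (-4 + Z) = 5 + Z)
x = -45
t = -17165/9517 (t = (-11463 - 22867)/(19099 - 65) = -34330/19034 = -34330*1/19034 = -17165/9517 ≈ -1.8036)
D(P, m) = 6/(-4 + 2/P) (D(P, m) = 6/(-4 + (5 - 3)/P) = 6/(-4 + 2/P))
D(-33, x) + t = -3*(-33)/(-1 + 2*(-33)) - 17165/9517 = -3*(-33)/(-1 - 66) - 17165/9517 = -3*(-33)/(-67) - 17165/9517 = -3*(-33)*(-1/67) - 17165/9517 = -99/67 - 17165/9517 = -2092238/637639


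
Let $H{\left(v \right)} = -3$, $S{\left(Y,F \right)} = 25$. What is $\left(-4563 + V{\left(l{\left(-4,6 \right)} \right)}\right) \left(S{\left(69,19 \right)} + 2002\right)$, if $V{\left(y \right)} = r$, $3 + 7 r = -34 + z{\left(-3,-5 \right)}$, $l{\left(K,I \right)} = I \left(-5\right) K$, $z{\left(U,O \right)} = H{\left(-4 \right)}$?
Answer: $- \frac{64825487}{7} \approx -9.2608 \cdot 10^{6}$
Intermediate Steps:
$z{\left(U,O \right)} = -3$
$l{\left(K,I \right)} = - 5 I K$
$r = - \frac{40}{7}$ ($r = - \frac{3}{7} + \frac{-34 - 3}{7} = - \frac{3}{7} + \frac{1}{7} \left(-37\right) = - \frac{3}{7} - \frac{37}{7} = - \frac{40}{7} \approx -5.7143$)
$V{\left(y \right)} = - \frac{40}{7}$
$\left(-4563 + V{\left(l{\left(-4,6 \right)} \right)}\right) \left(S{\left(69,19 \right)} + 2002\right) = \left(-4563 - \frac{40}{7}\right) \left(25 + 2002\right) = \left(- \frac{31981}{7}\right) 2027 = - \frac{64825487}{7}$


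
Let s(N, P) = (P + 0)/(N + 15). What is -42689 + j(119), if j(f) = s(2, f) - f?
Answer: -42801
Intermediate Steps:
s(N, P) = P/(15 + N)
j(f) = -16*f/17 (j(f) = f/(15 + 2) - f = f/17 - f = -16*f/17)
-42689 + j(119) = -42689 - 16/17*119 = -42689 - 112 = -42801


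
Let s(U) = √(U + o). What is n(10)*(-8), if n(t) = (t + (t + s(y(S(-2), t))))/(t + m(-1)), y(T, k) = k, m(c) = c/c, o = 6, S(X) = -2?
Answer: -192/11 ≈ -17.455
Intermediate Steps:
m(c) = 1
s(U) = √(6 + U) (s(U) = √(U + 6) = √(6 + U))
n(t) = (√(6 + t) + 2*t)/(1 + t) (n(t) = (t + (t + √(6 + t)))/(t + 1) = (√(6 + t) + 2*t)/(1 + t))
n(10)*(-8) = ((√(6 + 10) + 2*10)/(1 + 10))*(-8) = ((√16 + 20)/11)*(-8) = ((4 + 20)/11)*(-8) = ((1/11)*24)*(-8) = (24/11)*(-8) = -192/11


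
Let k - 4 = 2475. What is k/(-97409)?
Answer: -2479/97409 ≈ -0.025449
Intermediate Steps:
k = 2479 (k = 4 + 2475 = 2479)
k/(-97409) = 2479/(-97409) = 2479*(-1/97409) = -2479/97409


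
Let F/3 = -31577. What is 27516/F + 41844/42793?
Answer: 928810592/1351274561 ≈ 0.68736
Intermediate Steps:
F = -94731 (F = 3*(-31577) = -94731)
27516/F + 41844/42793 = 27516/(-94731) + 41844/42793 = 27516*(-1/94731) + 41844*(1/42793) = -9172/31577 + 41844/42793 = 928810592/1351274561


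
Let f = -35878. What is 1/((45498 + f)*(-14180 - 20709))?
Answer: -1/335632180 ≈ -2.9795e-9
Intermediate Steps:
1/((45498 + f)*(-14180 - 20709)) = 1/((45498 - 35878)*(-14180 - 20709)) = 1/(9620*(-34889)) = 1/(-335632180) = -1/335632180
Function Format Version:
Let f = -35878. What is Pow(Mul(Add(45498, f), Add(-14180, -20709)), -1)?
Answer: Rational(-1, 335632180) ≈ -2.9795e-9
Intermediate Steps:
Pow(Mul(Add(45498, f), Add(-14180, -20709)), -1) = Pow(Mul(Add(45498, -35878), Add(-14180, -20709)), -1) = Pow(Mul(9620, -34889), -1) = Pow(-335632180, -1) = Rational(-1, 335632180)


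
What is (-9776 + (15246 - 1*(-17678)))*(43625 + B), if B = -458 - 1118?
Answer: 973350252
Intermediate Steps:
B = -1576
(-9776 + (15246 - 1*(-17678)))*(43625 + B) = (-9776 + (15246 - 1*(-17678)))*(43625 - 1576) = (-9776 + (15246 + 17678))*42049 = (-9776 + 32924)*42049 = 23148*42049 = 973350252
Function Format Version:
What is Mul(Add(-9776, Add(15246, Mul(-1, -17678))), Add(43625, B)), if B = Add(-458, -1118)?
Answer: 973350252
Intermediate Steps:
B = -1576
Mul(Add(-9776, Add(15246, Mul(-1, -17678))), Add(43625, B)) = Mul(Add(-9776, Add(15246, Mul(-1, -17678))), Add(43625, -1576)) = Mul(Add(-9776, Add(15246, 17678)), 42049) = Mul(Add(-9776, 32924), 42049) = Mul(23148, 42049) = 973350252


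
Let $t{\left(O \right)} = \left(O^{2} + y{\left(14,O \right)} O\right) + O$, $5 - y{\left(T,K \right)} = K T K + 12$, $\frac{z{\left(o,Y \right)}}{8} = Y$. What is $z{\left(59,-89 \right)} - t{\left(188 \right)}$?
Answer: $92990480$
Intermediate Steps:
$z{\left(o,Y \right)} = 8 Y$
$y{\left(T,K \right)} = -7 - T K^{2}$ ($y{\left(T,K \right)} = 5 - \left(K T K + 12\right) = 5 - \left(T K^{2} + 12\right) = 5 - \left(12 + T K^{2}\right) = -7 - T K^{2}$)
$t{\left(O \right)} = O + O^{2} + O \left(-7 - 14 O^{2}\right)$ ($t{\left(O \right)} = \left(O^{2} + \left(-7 - 14 O^{2}\right) O\right) + O = \left(O^{2} + O \left(-7 - 14 O^{2}\right)\right) + O = O + O^{2} + O \left(-7 - 14 O^{2}\right)$)
$z{\left(59,-89 \right)} - t{\left(188 \right)} = 8 \left(-89\right) - 188 \left(-6 + 188 - 14 \cdot 188^{2}\right) = -712 - 188 \left(-6 + 188 - 494816\right) = -712 - 188 \left(-494634\right) = -712 - -92991192 = -712 + 92991192 = 92990480$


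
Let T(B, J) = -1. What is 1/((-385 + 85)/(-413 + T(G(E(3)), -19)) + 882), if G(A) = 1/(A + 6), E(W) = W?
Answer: 69/60908 ≈ 0.0011329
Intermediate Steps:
G(A) = 1/(6 + A)
1/((-385 + 85)/(-413 + T(G(E(3)), -19)) + 882) = 1/((-385 + 85)/(-413 - 1) + 882) = 1/(-300/(-414) + 882) = 1/(-300*(-1/414) + 882) = 1/(50/69 + 882) = 1/(60908/69) = 69/60908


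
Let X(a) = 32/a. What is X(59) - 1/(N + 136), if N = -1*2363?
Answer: 71323/131393 ≈ 0.54282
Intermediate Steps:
N = -2363
X(59) - 1/(N + 136) = 32/59 - 1/(-2363 + 136) = 32*(1/59) - 1/(-2227) = 32/59 - 1*(-1/2227) = 32/59 + 1/2227 = 71323/131393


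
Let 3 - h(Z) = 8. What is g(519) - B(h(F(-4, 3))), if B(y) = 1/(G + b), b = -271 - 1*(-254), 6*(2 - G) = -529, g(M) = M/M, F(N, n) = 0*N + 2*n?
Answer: 433/439 ≈ 0.98633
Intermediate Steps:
F(N, n) = 2*n (F(N, n) = 0 + 2*n = 2*n)
g(M) = 1
G = 541/6 (G = 2 - 1/6*(-529) = 2 + 529/6 = 541/6 ≈ 90.167)
h(Z) = -5 (h(Z) = 3 - 1*8 = 3 - 8 = -5)
b = -17 (b = -271 + 254 = -17)
B(y) = 6/439 (B(y) = 1/(541/6 - 17) = 1/(439/6) = 6/439)
g(519) - B(h(F(-4, 3))) = 1 - 1*6/439 = 1 - 6/439 = 433/439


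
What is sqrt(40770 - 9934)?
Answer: 2*sqrt(7709) ≈ 175.60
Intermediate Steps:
sqrt(40770 - 9934) = sqrt(30836) = 2*sqrt(7709)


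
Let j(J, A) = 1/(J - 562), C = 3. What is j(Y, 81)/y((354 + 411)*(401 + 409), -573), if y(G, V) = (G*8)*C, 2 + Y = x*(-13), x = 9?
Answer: -1/10127559600 ≈ -9.8740e-11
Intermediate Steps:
Y = -119 (Y = -2 + 9*(-13) = -2 - 117 = -119)
y(G, V) = 24*G (y(G, V) = (G*8)*3 = (8*G)*3 = 24*G)
j(J, A) = 1/(-562 + J)
j(Y, 81)/y((354 + 411)*(401 + 409), -573) = 1/((-562 - 119)*((24*((354 + 411)*(401 + 409))))) = 1/((-681)*((24*(765*810)))) = -1/(681*(24*619650)) = -1/681/14871600 = -1/681*1/14871600 = -1/10127559600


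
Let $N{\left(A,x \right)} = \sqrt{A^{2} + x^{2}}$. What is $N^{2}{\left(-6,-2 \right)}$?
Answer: $40$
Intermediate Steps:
$N^{2}{\left(-6,-2 \right)} = \left(\sqrt{\left(-6\right)^{2} + \left(-2\right)^{2}}\right)^{2} = \left(\sqrt{36 + 4}\right)^{2} = \left(\sqrt{40}\right)^{2} = \left(2 \sqrt{10}\right)^{2} = 40$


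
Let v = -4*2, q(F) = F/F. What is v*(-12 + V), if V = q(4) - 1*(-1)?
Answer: 80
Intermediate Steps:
q(F) = 1
v = -8
V = 2 (V = 1 - 1*(-1) = 1 + 1 = 2)
v*(-12 + V) = -8*(-12 + 2) = -8*(-10) = 80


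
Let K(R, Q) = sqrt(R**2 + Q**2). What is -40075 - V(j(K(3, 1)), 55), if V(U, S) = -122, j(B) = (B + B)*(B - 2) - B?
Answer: -39953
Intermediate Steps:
K(R, Q) = sqrt(Q**2 + R**2)
j(B) = -B + 2*B*(-2 + B) (j(B) = (2*B)*(-2 + B) - B = 2*B*(-2 + B) - B = -B + 2*B*(-2 + B))
-40075 - V(j(K(3, 1)), 55) = -40075 - 1*(-122) = -40075 + 122 = -39953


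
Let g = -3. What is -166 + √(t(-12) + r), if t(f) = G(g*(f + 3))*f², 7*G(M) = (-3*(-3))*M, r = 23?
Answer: -166 + √246071/7 ≈ -95.135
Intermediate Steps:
G(M) = 9*M/7 (G(M) = ((-3*(-3))*M)/7 = (9*M)/7 = 9*M/7)
t(f) = f²*(-81/7 - 27*f/7) (t(f) = (9*(-3*(f + 3))/7)*f² = (9*(-3*(3 + f))/7)*f² = (9*(-9 - 3*f)/7)*f² = (-81/7 - 27*f/7)*f² = f²*(-81/7 - 27*f/7))
-166 + √(t(-12) + r) = -166 + √((27/7)*(-12)²*(-3 - 1*(-12)) + 23) = -166 + √((27/7)*144*(-3 + 12) + 23) = -166 + √((27/7)*144*9 + 23) = -166 + √(34992/7 + 23) = -166 + √(35153/7) = -166 + √246071/7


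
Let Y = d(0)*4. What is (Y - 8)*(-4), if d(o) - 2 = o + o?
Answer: 0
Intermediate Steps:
d(o) = 2 + 2*o (d(o) = 2 + (o + o) = 2 + 2*o)
Y = 8 (Y = (2 + 2*0)*4 = (2 + 0)*4 = 2*4 = 8)
(Y - 8)*(-4) = (8 - 8)*(-4) = 0*(-4) = 0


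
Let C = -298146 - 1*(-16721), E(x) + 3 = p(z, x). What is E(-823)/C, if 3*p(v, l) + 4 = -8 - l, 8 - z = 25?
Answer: -802/844275 ≈ -0.00094993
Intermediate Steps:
z = -17 (z = 8 - 1*25 = 8 - 25 = -17)
p(v, l) = -4 - l/3 (p(v, l) = -4/3 + (-8 - l)/3 = -4/3 + (-8/3 - l/3) = -4 - l/3)
E(x) = -7 - x/3 (E(x) = -3 + (-4 - x/3) = -7 - x/3)
C = -281425 (C = -298146 + 16721 = -281425)
E(-823)/C = (-7 - ⅓*(-823))/(-281425) = (-7 + 823/3)*(-1/281425) = (802/3)*(-1/281425) = -802/844275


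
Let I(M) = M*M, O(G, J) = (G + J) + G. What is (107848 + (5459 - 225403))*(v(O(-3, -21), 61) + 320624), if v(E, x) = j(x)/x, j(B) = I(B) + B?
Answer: -35947617856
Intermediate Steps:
O(G, J) = J + 2*G
I(M) = M**2
j(B) = B + B**2 (j(B) = B**2 + B = B + B**2)
v(E, x) = 1 + x (v(E, x) = (x*(1 + x))/x = 1 + x)
(107848 + (5459 - 225403))*(v(O(-3, -21), 61) + 320624) = (107848 + (5459 - 225403))*((1 + 61) + 320624) = (107848 - 219944)*(62 + 320624) = -112096*320686 = -35947617856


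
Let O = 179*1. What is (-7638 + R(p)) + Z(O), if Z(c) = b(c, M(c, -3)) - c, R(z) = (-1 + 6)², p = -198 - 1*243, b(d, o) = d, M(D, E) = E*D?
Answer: -7613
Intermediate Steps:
O = 179
M(D, E) = D*E
p = -441 (p = -198 - 243 = -441)
R(z) = 25 (R(z) = 5² = 25)
Z(c) = 0 (Z(c) = c - c = 0)
(-7638 + R(p)) + Z(O) = (-7638 + 25) + 0 = -7613 + 0 = -7613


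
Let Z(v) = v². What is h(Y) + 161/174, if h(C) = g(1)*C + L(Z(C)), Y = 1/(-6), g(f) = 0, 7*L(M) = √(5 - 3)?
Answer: 161/174 + √2/7 ≈ 1.1273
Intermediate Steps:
L(M) = √2/7 (L(M) = √(5 - 3)/7 = √2/7)
Y = -⅙ ≈ -0.16667
h(C) = √2/7 (h(C) = 0*C + √2/7 = 0 + √2/7 = √2/7)
h(Y) + 161/174 = √2/7 + 161/174 = 161/174 + √2/7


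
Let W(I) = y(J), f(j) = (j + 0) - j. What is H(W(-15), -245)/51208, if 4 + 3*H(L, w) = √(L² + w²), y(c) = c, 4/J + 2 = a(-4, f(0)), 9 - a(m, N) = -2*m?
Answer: -1/38406 + √60041/153624 ≈ 0.0015690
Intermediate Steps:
f(j) = 0 (f(j) = j - j = 0)
a(m, N) = 9 + 2*m (a(m, N) = 9 - (-2)*m = 9 + 2*m)
J = -4 (J = 4/(-2 + (9 + 2*(-4))) = 4/(-2 + (9 - 8)) = 4/(-2 + 1) = 4/(-1) = 4*(-1) = -4)
W(I) = -4
H(L, w) = -4/3 + √(L² + w²)/3
H(W(-15), -245)/51208 = (-4/3 + √((-4)² + (-245)²)/3)/51208 = (-4/3 + √(16 + 60025)/3)*(1/51208) = (-4/3 + √60041/3)*(1/51208) = -1/38406 + √60041/153624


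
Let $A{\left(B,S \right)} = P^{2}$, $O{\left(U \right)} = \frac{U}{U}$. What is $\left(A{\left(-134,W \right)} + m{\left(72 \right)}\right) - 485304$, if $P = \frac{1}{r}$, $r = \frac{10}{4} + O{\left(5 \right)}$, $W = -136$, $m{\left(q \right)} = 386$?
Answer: $- \frac{23760978}{49} \approx -4.8492 \cdot 10^{5}$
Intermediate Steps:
$O{\left(U \right)} = 1$
$r = \frac{7}{2}$ ($r = \frac{10}{4} + 1 = 10 \cdot \frac{1}{4} + 1 = \frac{5}{2} + 1 = \frac{7}{2} \approx 3.5$)
$P = \frac{2}{7}$ ($P = \frac{1}{\frac{7}{2}} = \frac{2}{7} \approx 0.28571$)
$A{\left(B,S \right)} = \frac{4}{49}$ ($A{\left(B,S \right)} = \left(\frac{2}{7}\right)^{2} = \frac{4}{49}$)
$\left(A{\left(-134,W \right)} + m{\left(72 \right)}\right) - 485304 = \left(\frac{4}{49} + 386\right) - 485304 = \frac{18918}{49} - 485304 = - \frac{23760978}{49}$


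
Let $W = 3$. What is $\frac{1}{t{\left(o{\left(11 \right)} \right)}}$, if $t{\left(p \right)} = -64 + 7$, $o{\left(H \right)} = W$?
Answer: $- \frac{1}{57} \approx -0.017544$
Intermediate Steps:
$o{\left(H \right)} = 3$
$t{\left(p \right)} = -57$
$\frac{1}{t{\left(o{\left(11 \right)} \right)}} = \frac{1}{-57} = - \frac{1}{57}$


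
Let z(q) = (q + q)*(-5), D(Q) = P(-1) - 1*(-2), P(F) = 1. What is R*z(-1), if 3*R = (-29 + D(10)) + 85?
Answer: 590/3 ≈ 196.67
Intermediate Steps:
D(Q) = 3 (D(Q) = 1 - 1*(-2) = 1 + 2 = 3)
z(q) = -10*q (z(q) = (2*q)*(-5) = -10*q)
R = 59/3 (R = ((-29 + 3) + 85)/3 = (-26 + 85)/3 = (1/3)*59 = 59/3 ≈ 19.667)
R*z(-1) = 59*(-10*(-1))/3 = (59/3)*10 = 590/3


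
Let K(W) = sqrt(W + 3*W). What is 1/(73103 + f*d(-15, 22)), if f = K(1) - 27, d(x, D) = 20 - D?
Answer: 1/73153 ≈ 1.3670e-5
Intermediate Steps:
K(W) = 2*sqrt(W) (K(W) = sqrt(4*W) = 2*sqrt(W))
f = -25 (f = 2*sqrt(1) - 27 = 2*1 - 27 = 2 - 27 = -25)
1/(73103 + f*d(-15, 22)) = 1/(73103 - 25*(20 - 1*22)) = 1/(73103 - 25*(20 - 22)) = 1/(73103 - 25*(-2)) = 1/(73103 + 50) = 1/73153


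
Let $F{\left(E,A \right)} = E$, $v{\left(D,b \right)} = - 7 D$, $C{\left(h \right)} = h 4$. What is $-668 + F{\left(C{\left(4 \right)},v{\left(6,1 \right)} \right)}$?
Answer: $-652$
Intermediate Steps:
$C{\left(h \right)} = 4 h$
$-668 + F{\left(C{\left(4 \right)},v{\left(6,1 \right)} \right)} = -668 + 4 \cdot 4 = -668 + 16 = -652$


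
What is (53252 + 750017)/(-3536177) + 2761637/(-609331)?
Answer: -10255093944788/2154702267587 ≈ -4.7594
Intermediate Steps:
(53252 + 750017)/(-3536177) + 2761637/(-609331) = 803269*(-1/3536177) + 2761637*(-1/609331) = -803269/3536177 - 2761637/609331 = -10255093944788/2154702267587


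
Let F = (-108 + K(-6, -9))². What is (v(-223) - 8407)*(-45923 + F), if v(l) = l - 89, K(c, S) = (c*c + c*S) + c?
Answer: 395380493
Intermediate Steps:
K(c, S) = c + c² + S*c (K(c, S) = (c² + S*c) + c = c + c² + S*c)
v(l) = -89 + l
F = 576 (F = (-108 - 6*(1 - 9 - 6))² = (-108 - 6*(-14))² = (-108 + 84)² = (-24)² = 576)
(v(-223) - 8407)*(-45923 + F) = ((-89 - 223) - 8407)*(-45923 + 576) = (-312 - 8407)*(-45347) = -8719*(-45347) = 395380493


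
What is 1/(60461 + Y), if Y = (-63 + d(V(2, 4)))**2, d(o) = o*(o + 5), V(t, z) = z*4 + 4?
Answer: 1/251430 ≈ 3.9772e-6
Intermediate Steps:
V(t, z) = 4 + 4*z (V(t, z) = 4*z + 4 = 4 + 4*z)
d(o) = o*(5 + o)
Y = 190969 (Y = (-63 + (4 + 4*4)*(5 + (4 + 4*4)))**2 = (-63 + (4 + 16)*(5 + (4 + 16)))**2 = (-63 + 20*(5 + 20))**2 = (-63 + 20*25)**2 = (-63 + 500)**2 = 437**2 = 190969)
1/(60461 + Y) = 1/(60461 + 190969) = 1/251430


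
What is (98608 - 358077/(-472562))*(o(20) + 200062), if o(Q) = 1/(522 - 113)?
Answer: 3812959592777611507/193277858 ≈ 1.9728e+10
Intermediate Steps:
o(Q) = 1/409
(98608 - 358077/(-472562))*(o(20) + 200062) = (98608 - 358077/(-472562))*(1/409 + 200062) = (98608 - 358077*(-1/472562))*(81825359/409) = (98608 + 358077/472562)*(81825359/409) = (46598751773/472562)*(81825359/409) = 3812959592777611507/193277858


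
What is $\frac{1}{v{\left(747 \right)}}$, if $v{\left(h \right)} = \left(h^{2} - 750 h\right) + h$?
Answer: $- \frac{1}{1494} \approx -0.00066934$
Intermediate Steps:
$v{\left(h \right)} = h^{2} - 749 h$
$\frac{1}{v{\left(747 \right)}} = \frac{1}{747 \left(-749 + 747\right)} = \frac{1}{747 \left(-2\right)} = \frac{1}{-1494} = - \frac{1}{1494}$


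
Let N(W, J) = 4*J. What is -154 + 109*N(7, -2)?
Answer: -1026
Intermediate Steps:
-154 + 109*N(7, -2) = -154 + 109*(4*(-2)) = -154 + 109*(-8) = -154 - 872 = -1026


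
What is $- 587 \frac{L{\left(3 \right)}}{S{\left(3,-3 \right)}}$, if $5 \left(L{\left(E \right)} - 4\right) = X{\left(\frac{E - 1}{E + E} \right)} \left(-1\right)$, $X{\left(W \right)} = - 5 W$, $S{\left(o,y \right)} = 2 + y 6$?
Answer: $\frac{7631}{48} \approx 158.98$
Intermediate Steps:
$S{\left(o,y \right)} = 2 + 6 y$
$L{\left(E \right)} = 4 + \frac{-1 + E}{2 E}$ ($L{\left(E \right)} = 4 + \frac{- 5 \frac{E - 1}{E + E} \left(-1\right)}{5} = 4 + \frac{- 5 \frac{-1 + E}{2 E} \left(-1\right)}{5} = 4 + \frac{- \frac{5 \left(-1 + E\right)}{2 E} \left(-1\right)}{5} = 4 + \frac{\frac{5}{2} \frac{1}{E} \left(-1 + E\right)}{5} = 4 + \frac{-1 + E}{2 E}$)
$- 587 \frac{L{\left(3 \right)}}{S{\left(3,-3 \right)}} = - 587 \frac{\frac{1}{2} \cdot \frac{1}{3} \left(-1 + 9 \cdot 3\right)}{2 + 6 \left(-3\right)} = - 587 \frac{\frac{1}{2} \cdot \frac{1}{3} \left(-1 + 27\right)}{2 - 18} = - 587 \frac{\frac{1}{2} \cdot \frac{1}{3} \cdot 26}{-16} = - 587 \cdot \frac{13}{3} \left(- \frac{1}{16}\right) = \left(-587\right) \left(- \frac{13}{48}\right) = \frac{7631}{48}$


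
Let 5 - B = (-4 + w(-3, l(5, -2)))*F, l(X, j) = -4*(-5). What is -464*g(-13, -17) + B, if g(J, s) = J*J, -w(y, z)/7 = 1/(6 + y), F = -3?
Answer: -78430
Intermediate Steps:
l(X, j) = 20
w(y, z) = -7/(6 + y)
B = -14 (B = 5 - (-4 - 7/(6 - 3))*(-3) = 5 - (-4 - 7/3)*(-3) = 5 - (-19)*(-3)/3 = 5 - 1*19 = 5 - 19 = -14)
g(J, s) = J²
-464*g(-13, -17) + B = -464*(-13)² - 14 = -464*169 - 14 = -78416 - 14 = -78430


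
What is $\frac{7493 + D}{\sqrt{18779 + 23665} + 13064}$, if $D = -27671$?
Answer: $- \frac{65901348}{42656413} + \frac{90801 \sqrt{131}}{42656413} \approx -1.5206$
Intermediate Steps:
$\frac{7493 + D}{\sqrt{18779 + 23665} + 13064} = \frac{7493 - 27671}{\sqrt{18779 + 23665} + 13064} = - \frac{20178}{\sqrt{42444} + 13064} = - \frac{20178}{18 \sqrt{131} + 13064} = - \frac{20178}{13064 + 18 \sqrt{131}}$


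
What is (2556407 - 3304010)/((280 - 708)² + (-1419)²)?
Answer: -747603/2196745 ≈ -0.34032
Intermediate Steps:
(2556407 - 3304010)/((280 - 708)² + (-1419)²) = -747603/((-428)² + 2013561) = -747603/(183184 + 2013561) = -747603/2196745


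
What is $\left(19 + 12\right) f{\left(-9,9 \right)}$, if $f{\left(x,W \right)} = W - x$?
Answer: $558$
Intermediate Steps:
$\left(19 + 12\right) f{\left(-9,9 \right)} = \left(19 + 12\right) \left(9 - -9\right) = 31 \left(9 + 9\right) = 31 \cdot 18 = 558$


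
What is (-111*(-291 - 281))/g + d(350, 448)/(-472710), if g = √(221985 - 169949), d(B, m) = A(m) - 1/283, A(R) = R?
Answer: -42261/44592310 + 31746*√13009/13009 ≈ 278.33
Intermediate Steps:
d(B, m) = -1/283 + m (d(B, m) = m - 1/283 = -1/283 + m)
g = 2*√13009 (g = √52036 = 2*√13009 ≈ 228.11)
(-111*(-291 - 281))/g + d(350, 448)/(-472710) = (-111*(-291 - 281))/((2*√13009)) + (-1/283 + 448)/(-472710) = (-111*(-572))*(√13009/26018) + (126783/283)*(-1/472710) = 63492*(√13009/26018) - 42261/44592310 = 31746*√13009/13009 - 42261/44592310 = -42261/44592310 + 31746*√13009/13009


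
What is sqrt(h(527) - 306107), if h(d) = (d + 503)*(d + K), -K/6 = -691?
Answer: 9*sqrt(55643) ≈ 2123.0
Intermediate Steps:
K = 4146 (K = -6*(-691) = 4146)
h(d) = (503 + d)*(4146 + d) (h(d) = (d + 503)*(d + 4146) = (503 + d)*(4146 + d))
sqrt(h(527) - 306107) = sqrt((2085438 + 527**2 + 4649*527) - 306107) = sqrt((2085438 + 277729 + 2450023) - 306107) = sqrt(4813190 - 306107) = sqrt(4507083) = 9*sqrt(55643)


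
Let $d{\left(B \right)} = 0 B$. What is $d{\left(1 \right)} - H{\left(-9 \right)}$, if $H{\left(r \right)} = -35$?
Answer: $35$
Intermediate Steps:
$d{\left(B \right)} = 0$
$d{\left(1 \right)} - H{\left(-9 \right)} = 0 - -35 = 0 + 35 = 35$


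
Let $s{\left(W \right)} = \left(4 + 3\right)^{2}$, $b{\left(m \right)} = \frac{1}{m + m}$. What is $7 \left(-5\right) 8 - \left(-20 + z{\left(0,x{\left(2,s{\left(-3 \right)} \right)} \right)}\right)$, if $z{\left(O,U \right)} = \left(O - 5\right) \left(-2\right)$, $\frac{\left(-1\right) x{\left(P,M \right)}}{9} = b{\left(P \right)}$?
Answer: $-270$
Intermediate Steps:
$b{\left(m \right)} = \frac{1}{2 m}$
$s{\left(W \right)} = 49$ ($s{\left(W \right)} = 7^{2} = 49$)
$x{\left(P,M \right)} = - \frac{9}{2 P}$ ($x{\left(P,M \right)} = - 9 \frac{1}{2 P} = - \frac{9}{2 P}$)
$z{\left(O,U \right)} = 10 - 2 O$ ($z{\left(O,U \right)} = \left(-5 + O\right) \left(-2\right) = 10 - 2 O$)
$7 \left(-5\right) 8 - \left(-20 + z{\left(0,x{\left(2,s{\left(-3 \right)} \right)} \right)}\right) = 7 \left(-5\right) 8 - \left(-20 + \left(10 - 0\right)\right) = \left(-35\right) 8 - \left(-20 + \left(10 + 0\right)\right) = -280 - \left(-20 + 10\right) = -280 - -10 = -280 + 10 = -270$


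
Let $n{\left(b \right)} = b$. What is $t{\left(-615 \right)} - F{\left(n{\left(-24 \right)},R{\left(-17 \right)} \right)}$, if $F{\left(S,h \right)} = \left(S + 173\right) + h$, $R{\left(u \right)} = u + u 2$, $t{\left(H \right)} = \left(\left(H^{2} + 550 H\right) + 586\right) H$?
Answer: $-24945113$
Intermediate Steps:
$t{\left(H \right)} = H \left(586 + H^{2} + 550 H\right)$ ($t{\left(H \right)} = \left(586 + H^{2} + 550 H\right) H = H \left(586 + H^{2} + 550 H\right)$)
$R{\left(u \right)} = 3 u$ ($R{\left(u \right)} = u + 2 u = 3 u$)
$F{\left(S,h \right)} = 173 + S + h$ ($F{\left(S,h \right)} = \left(173 + S\right) + h = 173 + S + h$)
$t{\left(-615 \right)} - F{\left(n{\left(-24 \right)},R{\left(-17 \right)} \right)} = - 615 \left(586 + \left(-615\right)^{2} + 550 \left(-615\right)\right) - \left(173 - 24 + 3 \left(-17\right)\right) = - 615 \left(586 + 378225 - 338250\right) - \left(173 - 24 - 51\right) = \left(-615\right) 40561 - 98 = -24945015 - 98 = -24945113$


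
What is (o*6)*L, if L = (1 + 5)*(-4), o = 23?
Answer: -3312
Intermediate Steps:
L = -24 (L = 6*(-4) = -24)
(o*6)*L = (23*6)*(-24) = 138*(-24) = -3312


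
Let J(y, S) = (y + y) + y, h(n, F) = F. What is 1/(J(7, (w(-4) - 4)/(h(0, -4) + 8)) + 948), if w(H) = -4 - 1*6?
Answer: 1/969 ≈ 0.0010320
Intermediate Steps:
w(H) = -10 (w(H) = -4 - 6 = -10)
J(y, S) = 3*y (J(y, S) = 2*y + y = 3*y)
1/(J(7, (w(-4) - 4)/(h(0, -4) + 8)) + 948) = 1/(3*7 + 948) = 1/(21 + 948) = 1/969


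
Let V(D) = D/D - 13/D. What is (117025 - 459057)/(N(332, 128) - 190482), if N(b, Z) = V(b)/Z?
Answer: 14534991872/8094722753 ≈ 1.7956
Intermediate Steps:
V(D) = 1 - 13/D
N(b, Z) = (-13 + b)/(Z*b) (N(b, Z) = ((-13 + b)/b)/Z = (-13 + b)/(Z*b))
(117025 - 459057)/(N(332, 128) - 190482) = (117025 - 459057)/((-13 + 332)/(128*332) - 190482) = -342032/((1/128)*(1/332)*319 - 190482) = -342032/(319/42496 - 190482) = -342032/(-8094722753/42496) = -342032*(-42496/8094722753) = 14534991872/8094722753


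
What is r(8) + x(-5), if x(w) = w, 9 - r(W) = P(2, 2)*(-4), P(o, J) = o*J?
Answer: 20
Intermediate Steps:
P(o, J) = J*o
r(W) = 25 (r(W) = 9 - 2*2*(-4) = 9 - 4*(-4) = 9 - 1*(-16) = 9 + 16 = 25)
r(8) + x(-5) = 25 - 5 = 20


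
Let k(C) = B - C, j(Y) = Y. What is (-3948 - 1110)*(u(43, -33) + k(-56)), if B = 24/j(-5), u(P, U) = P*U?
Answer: 34591662/5 ≈ 6.9183e+6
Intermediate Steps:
B = -24/5 (B = 24/(-5) = 24*(-1/5) = -24/5 ≈ -4.8000)
k(C) = -24/5 - C
(-3948 - 1110)*(u(43, -33) + k(-56)) = (-3948 - 1110)*(43*(-33) + (-24/5 - 1*(-56))) = -5058*(-1419 + (-24/5 + 56)) = -5058*(-1419 + 256/5) = -5058*(-6839/5) = 34591662/5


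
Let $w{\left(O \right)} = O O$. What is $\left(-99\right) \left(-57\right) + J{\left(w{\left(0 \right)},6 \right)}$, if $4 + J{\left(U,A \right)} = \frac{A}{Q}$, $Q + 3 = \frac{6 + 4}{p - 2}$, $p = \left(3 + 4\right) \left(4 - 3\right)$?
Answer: $5633$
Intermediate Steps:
$p = 7$ ($p = 7 \cdot 1 = 7$)
$Q = -1$ ($Q = -3 + \frac{6 + 4}{7 - 2} = -3 + \frac{10}{5} = -3 + 10 \cdot \frac{1}{5} = -3 + 2 = -1$)
$w{\left(O \right)} = O^{2}$
$J{\left(U,A \right)} = -4 - A$ ($J{\left(U,A \right)} = -4 + \frac{A}{-1} = -4 + A \left(-1\right) = -4 - A$)
$\left(-99\right) \left(-57\right) + J{\left(w{\left(0 \right)},6 \right)} = \left(-99\right) \left(-57\right) - 10 = 5643 - 10 = 5633$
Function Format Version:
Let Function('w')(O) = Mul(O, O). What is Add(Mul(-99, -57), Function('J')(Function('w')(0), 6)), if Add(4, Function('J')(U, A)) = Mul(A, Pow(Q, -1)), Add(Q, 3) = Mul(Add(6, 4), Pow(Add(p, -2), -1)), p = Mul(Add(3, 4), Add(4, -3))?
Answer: 5633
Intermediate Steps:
p = 7 (p = Mul(7, 1) = 7)
Q = -1 (Q = Add(-3, Mul(Add(6, 4), Pow(Add(7, -2), -1))) = Add(-3, Mul(10, Pow(5, -1))) = Add(-3, Mul(10, Rational(1, 5))) = Add(-3, 2) = -1)
Function('w')(O) = Pow(O, 2)
Function('J')(U, A) = Add(-4, Mul(-1, A)) (Function('J')(U, A) = Add(-4, Mul(A, Pow(-1, -1))) = Add(-4, Mul(A, -1)) = Add(-4, Mul(-1, A)))
Add(Mul(-99, -57), Function('J')(Function('w')(0), 6)) = Add(Mul(-99, -57), Add(-4, Mul(-1, 6))) = Add(5643, Add(-4, -6)) = Add(5643, -10) = 5633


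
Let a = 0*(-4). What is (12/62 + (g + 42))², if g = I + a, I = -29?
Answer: 167281/961 ≈ 174.07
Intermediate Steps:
a = 0
g = -29 (g = -29 + 0 = -29)
(12/62 + (g + 42))² = (12/62 + (-29 + 42))² = (12*(1/62) + 13)² = (6/31 + 13)² = (409/31)² = 167281/961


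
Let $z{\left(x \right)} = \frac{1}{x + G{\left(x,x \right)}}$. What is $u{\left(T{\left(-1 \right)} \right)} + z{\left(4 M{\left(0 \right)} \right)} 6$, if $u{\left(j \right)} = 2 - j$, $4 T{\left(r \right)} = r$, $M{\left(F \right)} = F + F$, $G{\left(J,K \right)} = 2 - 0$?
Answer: $\frac{21}{4} \approx 5.25$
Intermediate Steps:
$G{\left(J,K \right)} = 2$ ($G{\left(J,K \right)} = 2 + 0 = 2$)
$M{\left(F \right)} = 2 F$
$T{\left(r \right)} = \frac{r}{4}$
$z{\left(x \right)} = \frac{1}{2 + x}$ ($z{\left(x \right)} = \frac{1}{x + 2} = \frac{1}{2 + x}$)
$u{\left(T{\left(-1 \right)} \right)} + z{\left(4 M{\left(0 \right)} \right)} 6 = \left(2 - \frac{1}{4} \left(-1\right)\right) + \frac{1}{2 + 4 \cdot 2 \cdot 0} \cdot 6 = \left(2 - - \frac{1}{4}\right) + \frac{1}{2 + 4 \cdot 0} \cdot 6 = \left(2 + \frac{1}{4}\right) + \frac{1}{2 + 0} \cdot 6 = \frac{9}{4} + \frac{1}{2} \cdot 6 = \frac{9}{4} + 3 = \frac{21}{4}$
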